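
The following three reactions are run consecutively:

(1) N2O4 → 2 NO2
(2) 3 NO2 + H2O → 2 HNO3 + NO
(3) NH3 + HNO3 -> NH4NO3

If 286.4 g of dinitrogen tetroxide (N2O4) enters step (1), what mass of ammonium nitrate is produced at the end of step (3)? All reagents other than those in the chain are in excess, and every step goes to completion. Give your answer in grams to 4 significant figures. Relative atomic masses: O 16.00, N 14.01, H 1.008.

M(N2O4) = 2(14.01) + 4(16.00) = 92.02 g/mol.
M(NH4NO3) = 2(14.01) + 4(1.008) + 3(16.00) = 80.052 g/mol.
n(N2O4) = 286.4 / 92.02 = 3.1124 mol.
Reaction (1): N2O4→NO2 ratio 1:2 ⇒ n(NO2) = 6.2247 mol.
Reaction (2): NO2→HNO3 ratio 3:2 ⇒ n(HNO3) = 4.1498 mol.
Reaction (3): HNO3→NH4NO3 ratio 1:1 ⇒ n(NH4NO3) = 4.1498 mol.
Mass of NH4NO3 = 4.1498 × 80.052 = 332.20 g.

332.2 g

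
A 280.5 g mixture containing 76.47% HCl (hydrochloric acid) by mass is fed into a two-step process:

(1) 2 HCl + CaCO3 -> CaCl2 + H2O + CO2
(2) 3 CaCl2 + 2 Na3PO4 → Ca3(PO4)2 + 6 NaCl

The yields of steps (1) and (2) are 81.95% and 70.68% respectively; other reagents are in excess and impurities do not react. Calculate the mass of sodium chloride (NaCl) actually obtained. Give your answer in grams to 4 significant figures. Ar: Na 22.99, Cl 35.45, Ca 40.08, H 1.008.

199.2 g

Pure HCl = 280.5 × 0.7647 = 214.50 g.
M(HCl) = 1.008 + 35.45 = 36.458 g/mol.
M(NaCl) = 22.99 + 35.45 = 58.44 g/mol.
n(HCl) = 214.50 / 36.458 = 5.8834 mol.
Step 1 (HCl:CaCl2 = 2:1): theoretical n(CaCl2) = 2.9417 mol; at 81.95% yield, n(CaCl2) = 2.4107 mol.
Step 2 (CaCl2:NaCl = 3:6): theoretical n(NaCl) = 4.8215 mol, so theoretical mass = 4.8215 × 58.44 = 281.77 g.
At 70.68% yield, actual mass of NaCl = 281.77 × 0.7068 = 199.15 g.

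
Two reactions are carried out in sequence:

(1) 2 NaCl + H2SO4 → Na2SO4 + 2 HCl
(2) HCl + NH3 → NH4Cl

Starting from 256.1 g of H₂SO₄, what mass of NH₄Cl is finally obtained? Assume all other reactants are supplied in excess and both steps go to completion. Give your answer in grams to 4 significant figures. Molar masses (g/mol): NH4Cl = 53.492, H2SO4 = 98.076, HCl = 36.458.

279.4 g

n(H2SO4) = 256.10 / 98.076 = 2.6112 mol.
Step 1 gives a 1:2 ratio of H2SO4 to HCl, so n(HCl) = 5.2225 mol.
In step 2 the HCl:NH4Cl ratio is 1:1, so n(NH4Cl) = 5.2225 mol.
Mass of NH4Cl = 5.2225 × 53.492 = 279.36 g.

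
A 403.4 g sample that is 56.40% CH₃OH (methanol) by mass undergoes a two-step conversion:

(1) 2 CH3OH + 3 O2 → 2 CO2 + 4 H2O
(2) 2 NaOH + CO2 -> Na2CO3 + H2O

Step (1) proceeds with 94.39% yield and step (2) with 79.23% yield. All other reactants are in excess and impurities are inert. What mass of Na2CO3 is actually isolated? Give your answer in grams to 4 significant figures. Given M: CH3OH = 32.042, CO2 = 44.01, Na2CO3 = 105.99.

Pure CH3OH = 403.4 × 0.5640 = 227.52 g.
n(CH3OH) = 227.52 / 32.042 = 7.1006 mol.
Step 1 (CH3OH:CO2 = 2:2): theoretical n(CO2) = 7.1006 mol; at 94.39% yield, n(CO2) = 6.7023 mol.
Step 2 (CO2:Na2CO3 = 1:1): theoretical n(Na2CO3) = 6.7023 mol, so theoretical mass = 6.7023 × 105.99 = 710.37 g.
At 79.23% yield, actual mass of Na2CO3 = 710.37 × 0.7923 = 562.83 g.

562.8 g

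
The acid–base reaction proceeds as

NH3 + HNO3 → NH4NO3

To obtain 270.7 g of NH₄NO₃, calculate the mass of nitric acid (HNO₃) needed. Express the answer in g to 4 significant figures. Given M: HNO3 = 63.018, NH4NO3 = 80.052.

n(NH4NO3) = 270.70 g / 80.052 g/mol = 3.3816 mol.
From the equation the NH4NO3:HNO3 mole ratio is 1:1, so n(HNO3) = 3.3816 × 1/1 = 3.3816 mol.
Mass of HNO3 = 3.3816 mol × 63.018 g/mol = 213.10 g.

213.1 g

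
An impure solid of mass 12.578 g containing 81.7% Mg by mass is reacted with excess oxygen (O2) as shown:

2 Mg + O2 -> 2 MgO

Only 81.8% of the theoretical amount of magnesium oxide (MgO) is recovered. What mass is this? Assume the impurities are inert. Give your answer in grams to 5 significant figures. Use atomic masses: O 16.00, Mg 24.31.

Pure Mg available = 12.578 g × 0.817 = 10.2762 g.
M(Mg) = 24.31 g/mol.
M(MgO) = 24.31 + 16.00 = 40.31 g/mol.
n(Mg) = 10.2762 g / 24.31 g/mol = 0.422716 mol.
From the equation the Mg:MgO mole ratio is 2:2, so n(MgO) = 0.422716 × 2/2 = 0.422716 mol.
Mass of MgO = 0.422716 mol × 40.31 g/mol = 17.0397 g.
Actual mass collected = 17.0397 g × 0.818 = 13.9385 g.

13.938 g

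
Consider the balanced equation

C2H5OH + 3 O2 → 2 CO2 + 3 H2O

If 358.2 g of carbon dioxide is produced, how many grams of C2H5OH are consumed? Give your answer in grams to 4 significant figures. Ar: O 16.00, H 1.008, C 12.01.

M(CO2) = 12.01 + 2(16.00) = 44.01 g/mol.
M(C2H5OH) = 2(12.01) + 6(1.008) + 16.00 = 46.068 g/mol.
n(CO2) = 358.20 g / 44.01 g/mol = 8.1391 mol.
From the equation the CO2:C2H5OH mole ratio is 2:1, so n(C2H5OH) = 8.1391 × 1/2 = 4.0695 mol.
Mass of C2H5OH = 4.0695 mol × 46.068 g/mol = 187.48 g.

187.5 g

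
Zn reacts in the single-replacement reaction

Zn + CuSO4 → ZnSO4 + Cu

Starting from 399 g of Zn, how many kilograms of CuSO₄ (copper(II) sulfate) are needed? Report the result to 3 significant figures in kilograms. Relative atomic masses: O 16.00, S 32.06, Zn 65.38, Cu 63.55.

M(Zn) = 65.38 g/mol.
M(CuSO4) = 63.55 + 32.06 + 4(16.00) = 159.61 g/mol.
n(Zn) = 399.0 g / 65.38 g/mol = 6.103 mol.
From the equation the Zn:CuSO4 mole ratio is 1:1, so n(CuSO4) = 6.103 × 1/1 = 6.103 mol.
Mass of CuSO4 = 6.103 mol × 159.61 g/mol = 974.1 g.
Converting to kg: 974.1 g = 0.974 kg.

0.974 kg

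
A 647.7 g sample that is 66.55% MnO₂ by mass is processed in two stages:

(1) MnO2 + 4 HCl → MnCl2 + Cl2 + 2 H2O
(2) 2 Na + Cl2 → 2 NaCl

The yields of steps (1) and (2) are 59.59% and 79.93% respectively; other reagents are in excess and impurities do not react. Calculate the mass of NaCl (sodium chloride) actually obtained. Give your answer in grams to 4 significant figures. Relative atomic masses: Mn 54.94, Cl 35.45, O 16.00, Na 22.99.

276.0 g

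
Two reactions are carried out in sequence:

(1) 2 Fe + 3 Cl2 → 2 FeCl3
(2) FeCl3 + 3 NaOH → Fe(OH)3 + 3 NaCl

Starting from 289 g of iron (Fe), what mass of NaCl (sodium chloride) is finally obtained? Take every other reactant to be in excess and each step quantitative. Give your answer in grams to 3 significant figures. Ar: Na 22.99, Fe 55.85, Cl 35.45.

907 g

M(Fe) = 55.85 g/mol.
M(NaCl) = 22.99 + 35.45 = 58.44 g/mol.
n(Fe) = 289.0 / 55.85 = 5.175 mol.
Step 1 gives a 2:2 ratio of Fe to FeCl3, so n(FeCl3) = 5.175 mol.
In step 2 the FeCl3:NaCl ratio is 1:3, so n(NaCl) = 15.52 mol.
Mass of NaCl = 15.52 × 58.44 = 907.2 g.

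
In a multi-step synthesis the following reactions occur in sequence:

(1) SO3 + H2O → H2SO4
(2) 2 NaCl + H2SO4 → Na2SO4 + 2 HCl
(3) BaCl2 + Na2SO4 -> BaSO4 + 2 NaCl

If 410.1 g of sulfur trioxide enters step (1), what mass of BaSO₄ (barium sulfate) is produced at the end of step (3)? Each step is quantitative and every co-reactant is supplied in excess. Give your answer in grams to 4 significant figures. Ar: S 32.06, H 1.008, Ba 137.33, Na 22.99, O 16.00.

1196 g

M(SO3) = 32.06 + 3(16.00) = 80.06 g/mol.
M(BaSO4) = 137.33 + 32.06 + 4(16.00) = 233.39 g/mol.
n(SO3) = 410.1 / 80.06 = 5.1224 mol.
Reaction (1): SO3→H2SO4 ratio 1:1 ⇒ n(H2SO4) = 5.1224 mol.
Reaction (2): H2SO4→Na2SO4 ratio 1:1 ⇒ n(Na2SO4) = 5.1224 mol.
Reaction (3): Na2SO4→BaSO4 ratio 1:1 ⇒ n(BaSO4) = 5.1224 mol.
Mass of BaSO4 = 5.1224 × 233.39 = 1195.5 g.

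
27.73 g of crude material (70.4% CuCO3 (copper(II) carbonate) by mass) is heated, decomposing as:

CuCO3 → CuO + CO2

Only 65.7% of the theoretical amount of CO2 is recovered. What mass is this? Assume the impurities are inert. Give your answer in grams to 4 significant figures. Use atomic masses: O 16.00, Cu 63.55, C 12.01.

Pure CuCO3 available = 27.73 g × 0.704 = 19.522 g.
M(CuCO3) = 63.55 + 12.01 + 3(16.00) = 123.56 g/mol.
M(CO2) = 12.01 + 2(16.00) = 44.01 g/mol.
n(CuCO3) = 19.522 g / 123.56 g/mol = 0.15800 mol.
From the equation the CuCO3:CO2 mole ratio is 1:1, so n(CO2) = 0.15800 × 1/1 = 0.15800 mol.
Mass of CO2 = 0.15800 mol × 44.01 g/mol = 6.9534 g.
Actual mass collected = 6.9534 g × 0.657 = 4.5684 g.

4.568 g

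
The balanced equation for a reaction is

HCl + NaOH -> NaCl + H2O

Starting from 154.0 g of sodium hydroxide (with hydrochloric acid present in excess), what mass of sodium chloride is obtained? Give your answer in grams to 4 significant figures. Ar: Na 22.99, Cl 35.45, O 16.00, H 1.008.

225.0 g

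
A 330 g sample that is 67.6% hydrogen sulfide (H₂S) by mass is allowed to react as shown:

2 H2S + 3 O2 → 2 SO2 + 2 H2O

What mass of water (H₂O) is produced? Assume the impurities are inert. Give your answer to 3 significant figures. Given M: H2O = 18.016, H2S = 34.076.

Mass of pure H2S = 330 g × 0.676 = 223.1 g.
n(H2S) = 223.1 g / 34.076 g/mol = 6.547 mol.
From the equation the H2S:H2O mole ratio is 2:2, so n(H2O) = 6.547 × 2/2 = 6.547 mol.
Mass of H2O = 6.547 mol × 18.016 g/mol = 117.9 g.

118 g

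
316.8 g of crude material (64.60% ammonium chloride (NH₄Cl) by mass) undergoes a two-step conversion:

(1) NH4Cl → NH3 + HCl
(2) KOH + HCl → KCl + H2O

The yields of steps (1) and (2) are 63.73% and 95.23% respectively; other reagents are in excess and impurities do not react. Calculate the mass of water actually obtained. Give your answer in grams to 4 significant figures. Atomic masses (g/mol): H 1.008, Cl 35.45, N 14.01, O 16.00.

41.83 g

Pure NH4Cl = 316.8 × 0.6460 = 204.65 g.
M(NH4Cl) = 14.01 + 4(1.008) + 35.45 = 53.492 g/mol.
M(H2O) = 2(1.008) + 16.00 = 18.016 g/mol.
n(NH4Cl) = 204.65 / 53.492 = 3.8259 mol.
Step 1 (NH4Cl:HCl = 1:1): theoretical n(HCl) = 3.8259 mol; at 63.73% yield, n(HCl) = 2.4382 mol.
Step 2 (HCl:H2O = 1:1): theoretical n(H2O) = 2.4382 mol, so theoretical mass = 2.4382 × 18.016 = 43.927 g.
At 95.23% yield, actual mass of H2O = 43.927 × 0.9523 = 41.832 g.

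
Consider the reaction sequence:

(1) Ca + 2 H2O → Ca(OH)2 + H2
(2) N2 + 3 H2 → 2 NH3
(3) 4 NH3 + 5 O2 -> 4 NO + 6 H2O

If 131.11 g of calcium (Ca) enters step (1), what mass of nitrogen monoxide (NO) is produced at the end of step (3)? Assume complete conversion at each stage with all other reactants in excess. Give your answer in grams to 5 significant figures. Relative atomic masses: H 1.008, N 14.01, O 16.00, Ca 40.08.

M(Ca) = 40.08 g/mol.
M(NO) = 14.01 + 16.00 = 30.01 g/mol.
n(Ca) = 131.11 / 40.08 = 3.27121 mol.
Reaction (1): Ca→H2 ratio 1:1 ⇒ n(H2) = 3.27121 mol.
Reaction (2): H2→NH3 ratio 3:2 ⇒ n(NH3) = 2.18081 mol.
Reaction (3): NH3→NO ratio 4:4 ⇒ n(NO) = 2.18081 mol.
Mass of NO = 2.18081 × 30.01 = 65.4460 g.

65.446 g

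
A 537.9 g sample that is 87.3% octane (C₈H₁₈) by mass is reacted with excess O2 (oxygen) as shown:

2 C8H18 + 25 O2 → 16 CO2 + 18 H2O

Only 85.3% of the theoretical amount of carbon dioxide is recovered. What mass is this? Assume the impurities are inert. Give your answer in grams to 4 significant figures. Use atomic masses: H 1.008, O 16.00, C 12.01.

Pure C8H18 available = 537.9 g × 0.873 = 469.59 g.
M(C8H18) = 8(12.01) + 18(1.008) = 114.224 g/mol.
M(CO2) = 12.01 + 2(16.00) = 44.01 g/mol.
n(C8H18) = 469.59 g / 114.224 g/mol = 4.1111 mol.
From the equation the C8H18:CO2 mole ratio is 2:16, so n(CO2) = 4.1111 × 16/2 = 32.889 mol.
Mass of CO2 = 32.889 mol × 44.01 g/mol = 1447.4 g.
Actual mass collected = 1447.4 g × 0.853 = 1234.7 g.

1235 g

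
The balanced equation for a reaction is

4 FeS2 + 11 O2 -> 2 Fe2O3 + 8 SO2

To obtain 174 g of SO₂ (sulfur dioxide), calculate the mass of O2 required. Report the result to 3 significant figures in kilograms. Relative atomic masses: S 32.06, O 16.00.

M(SO2) = 32.06 + 2(16.00) = 64.06 g/mol.
M(O2) = 2(16.00) = 32.00 g/mol.
n(SO2) = 174.0 g / 64.06 g/mol = 2.716 mol.
From the equation the SO2:O2 mole ratio is 8:11, so n(O2) = 2.716 × 11/8 = 3.735 mol.
Mass of O2 = 3.735 mol × 32.00 g/mol = 119.5 g.
Converting to kg: 119.5 g = 0.120 kg.

0.120 kg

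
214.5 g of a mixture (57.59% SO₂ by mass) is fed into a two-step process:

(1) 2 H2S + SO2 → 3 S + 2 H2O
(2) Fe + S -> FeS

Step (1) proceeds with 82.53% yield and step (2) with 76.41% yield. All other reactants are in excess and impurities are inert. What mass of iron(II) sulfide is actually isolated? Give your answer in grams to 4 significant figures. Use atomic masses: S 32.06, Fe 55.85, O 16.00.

320.7 g

Pure SO2 = 214.5 × 0.5759 = 123.53 g.
M(SO2) = 32.06 + 2(16.00) = 64.06 g/mol.
M(FeS) = 55.85 + 32.06 = 87.91 g/mol.
n(SO2) = 123.53 / 64.06 = 1.9284 mol.
Step 1 (SO2:S = 1:3): theoretical n(S) = 5.7851 mol; at 82.53% yield, n(S) = 4.7744 mol.
Step 2 (S:FeS = 1:1): theoretical n(FeS) = 4.7744 mol, so theoretical mass = 4.7744 × 87.91 = 419.72 g.
At 76.41% yield, actual mass of FeS = 419.72 × 0.7641 = 320.71 g.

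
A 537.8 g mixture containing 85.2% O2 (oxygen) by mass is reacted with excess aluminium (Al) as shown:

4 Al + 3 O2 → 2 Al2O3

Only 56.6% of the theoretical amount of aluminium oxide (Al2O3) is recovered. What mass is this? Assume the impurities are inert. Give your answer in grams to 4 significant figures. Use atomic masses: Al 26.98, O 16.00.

550.9 g

Pure O2 available = 537.8 g × 0.852 = 458.21 g.
M(O2) = 2(16.00) = 32.00 g/mol.
M(Al2O3) = 2(26.98) + 3(16.00) = 101.96 g/mol.
n(O2) = 458.21 g / 32.00 g/mol = 14.319 mol.
From the equation the O2:Al2O3 mole ratio is 3:2, so n(Al2O3) = 14.319 × 2/3 = 9.5459 mol.
Mass of Al2O3 = 9.5459 mol × 101.96 g/mol = 973.31 g.
Actual mass collected = 973.31 g × 0.566 = 550.89 g.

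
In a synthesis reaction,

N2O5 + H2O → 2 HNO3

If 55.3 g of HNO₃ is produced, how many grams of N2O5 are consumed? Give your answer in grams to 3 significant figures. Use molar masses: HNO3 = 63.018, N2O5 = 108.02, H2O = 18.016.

47.4 g

n(HNO3) = 55.30 g / 63.018 g/mol = 0.8775 mol.
From the equation the HNO3:N2O5 mole ratio is 2:1, so n(N2O5) = 0.8775 × 1/2 = 0.4388 mol.
Mass of N2O5 = 0.4388 mol × 108.02 g/mol = 47.40 g.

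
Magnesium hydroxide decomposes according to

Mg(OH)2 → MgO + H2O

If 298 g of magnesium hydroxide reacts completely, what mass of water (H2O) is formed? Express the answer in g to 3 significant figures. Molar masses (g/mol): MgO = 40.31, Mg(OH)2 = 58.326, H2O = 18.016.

n(Mg(OH)2) = 298.0 g / 58.326 g/mol = 5.109 mol.
From the equation the Mg(OH)2:H2O mole ratio is 1:1, so n(H2O) = 5.109 × 1/1 = 5.109 mol.
Mass of H2O = 5.109 mol × 18.016 g/mol = 92.05 g.

92.0 g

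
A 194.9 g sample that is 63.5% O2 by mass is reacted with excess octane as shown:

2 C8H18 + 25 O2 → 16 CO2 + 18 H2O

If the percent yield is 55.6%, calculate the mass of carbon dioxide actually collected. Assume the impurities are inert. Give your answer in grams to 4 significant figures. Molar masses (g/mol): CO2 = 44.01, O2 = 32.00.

Pure O2 available = 194.9 g × 0.635 = 123.76 g.
n(O2) = 123.76 g / 32.00 g/mol = 3.8675 mol.
From the equation the O2:CO2 mole ratio is 25:16, so n(CO2) = 3.8675 × 16/25 = 2.4752 mol.
Mass of CO2 = 2.4752 mol × 44.01 g/mol = 108.93 g.
Actual mass collected = 108.93 g × 0.556 = 60.568 g.

60.57 g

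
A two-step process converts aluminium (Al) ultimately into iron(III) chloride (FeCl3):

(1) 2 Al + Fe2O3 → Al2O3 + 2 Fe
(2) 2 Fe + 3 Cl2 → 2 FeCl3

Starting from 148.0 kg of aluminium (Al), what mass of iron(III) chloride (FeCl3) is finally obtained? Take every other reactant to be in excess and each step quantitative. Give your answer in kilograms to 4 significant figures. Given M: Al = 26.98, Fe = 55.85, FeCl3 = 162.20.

889.8 kg

148.0 kg = 148000 g.
n(Al) = 148000 / 26.98 = 5485.5 mol.
Step 1 gives a 2:2 ratio of Al to Fe, so n(Fe) = 5485.5 mol.
In step 2 the Fe:FeCl3 ratio is 2:2, so n(FeCl3) = 5485.5 mol.
Mass of FeCl3 = 5485.5 × 162.20 = 889760 g = 889.8 kg.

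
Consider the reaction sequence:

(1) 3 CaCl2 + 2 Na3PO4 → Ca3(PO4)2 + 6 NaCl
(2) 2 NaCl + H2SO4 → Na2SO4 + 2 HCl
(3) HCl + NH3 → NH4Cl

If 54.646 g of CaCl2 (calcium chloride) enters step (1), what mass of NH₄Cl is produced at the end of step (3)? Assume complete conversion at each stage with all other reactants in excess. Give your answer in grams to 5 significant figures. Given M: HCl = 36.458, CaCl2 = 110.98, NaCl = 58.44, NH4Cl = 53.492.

52.678 g

n(CaCl2) = 54.646 / 110.98 = 0.492395 mol.
Reaction (1): CaCl2→NaCl ratio 3:6 ⇒ n(NaCl) = 0.984790 mol.
Reaction (2): NaCl→HCl ratio 2:2 ⇒ n(HCl) = 0.984790 mol.
Reaction (3): HCl→NH4Cl ratio 1:1 ⇒ n(NH4Cl) = 0.984790 mol.
Mass of NH4Cl = 0.984790 × 53.492 = 52.6784 g.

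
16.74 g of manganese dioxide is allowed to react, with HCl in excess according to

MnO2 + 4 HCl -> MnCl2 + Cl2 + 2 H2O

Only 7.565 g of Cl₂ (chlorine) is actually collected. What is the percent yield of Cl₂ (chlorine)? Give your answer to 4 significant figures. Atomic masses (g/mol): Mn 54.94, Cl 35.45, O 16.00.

M(MnO2) = 54.94 + 2(16.00) = 86.94 g/mol.
M(Cl2) = 2(35.45) = 70.90 g/mol.
n(MnO2) = 16.740 g / 86.94 g/mol = 0.19255 mol.
From the equation the MnO2:Cl2 mole ratio is 1:1, so n(Cl2) = 0.19255 × 1/1 = 0.19255 mol.
Mass of Cl2 = 0.19255 mol × 70.90 g/mol = 13.652 g.
This is the theoretical yield. Percent yield = 7.565 g / 13.652 g × 100% = 55.415%.

55.41 %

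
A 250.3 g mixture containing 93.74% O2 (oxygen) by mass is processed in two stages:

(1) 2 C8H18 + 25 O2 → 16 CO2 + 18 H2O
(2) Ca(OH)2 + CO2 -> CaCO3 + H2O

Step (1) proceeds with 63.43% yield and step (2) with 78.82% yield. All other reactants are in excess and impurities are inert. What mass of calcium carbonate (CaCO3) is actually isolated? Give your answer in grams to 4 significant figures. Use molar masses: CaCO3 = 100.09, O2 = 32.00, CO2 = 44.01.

234.8 g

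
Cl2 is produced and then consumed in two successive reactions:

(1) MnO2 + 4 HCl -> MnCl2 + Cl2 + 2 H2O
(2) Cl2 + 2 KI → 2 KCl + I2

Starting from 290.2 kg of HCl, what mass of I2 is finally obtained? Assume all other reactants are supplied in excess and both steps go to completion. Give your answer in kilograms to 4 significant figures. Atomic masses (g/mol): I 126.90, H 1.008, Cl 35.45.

505.1 kg

M(HCl) = 1.008 + 35.45 = 36.458 g/mol.
M(I2) = 2(126.90) = 253.80 g/mol.
290.2 kg = 290200 g.
n(HCl) = 290200 / 36.458 = 7959.8 mol.
Step 1 gives a 4:1 ratio of HCl to Cl2, so n(Cl2) = 1990.0 mol.
In step 2 the Cl2:I2 ratio is 1:1, so n(I2) = 1990.0 mol.
Mass of I2 = 1990.0 × 253.80 = 505050 g = 505.1 kg.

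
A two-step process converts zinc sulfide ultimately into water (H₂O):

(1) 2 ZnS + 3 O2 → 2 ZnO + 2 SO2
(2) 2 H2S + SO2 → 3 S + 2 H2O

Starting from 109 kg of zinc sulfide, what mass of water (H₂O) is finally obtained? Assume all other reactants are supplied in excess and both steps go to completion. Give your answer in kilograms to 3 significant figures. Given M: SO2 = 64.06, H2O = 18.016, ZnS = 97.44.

109 kg = 109000 g.
n(ZnS) = 109000 / 97.44 = 1119 mol.
Step 1 gives a 2:2 ratio of ZnS to SO2, so n(SO2) = 1119 mol.
In step 2 the SO2:H2O ratio is 1:2, so n(H2O) = 2237 mol.
Mass of H2O = 2237 × 18.016 = 40310 g = 40.3 kg.

40.3 kg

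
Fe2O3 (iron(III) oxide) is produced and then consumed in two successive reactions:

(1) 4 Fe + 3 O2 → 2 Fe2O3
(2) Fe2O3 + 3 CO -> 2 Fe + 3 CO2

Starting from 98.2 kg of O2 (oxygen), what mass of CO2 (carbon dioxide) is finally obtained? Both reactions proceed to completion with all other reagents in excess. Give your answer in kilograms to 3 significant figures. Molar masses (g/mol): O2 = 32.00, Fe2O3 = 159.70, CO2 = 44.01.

98.2 kg = 98200 g.
n(O2) = 98200 / 32.00 = 3069 mol.
Step 1 gives a 3:2 ratio of O2 to Fe2O3, so n(Fe2O3) = 2046 mol.
In step 2 the Fe2O3:CO2 ratio is 1:3, so n(CO2) = 6138 mol.
Mass of CO2 = 6138 × 44.01 = 270100 g = 270 kg.

270 kg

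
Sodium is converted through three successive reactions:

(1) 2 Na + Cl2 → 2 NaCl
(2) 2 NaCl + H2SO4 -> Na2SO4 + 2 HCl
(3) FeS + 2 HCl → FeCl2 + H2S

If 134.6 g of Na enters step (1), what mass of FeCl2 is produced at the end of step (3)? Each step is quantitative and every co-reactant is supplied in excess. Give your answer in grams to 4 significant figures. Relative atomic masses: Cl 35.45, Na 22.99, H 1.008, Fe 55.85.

371.0 g

M(Na) = 22.99 g/mol.
M(FeCl2) = 55.85 + 2(35.45) = 126.75 g/mol.
n(Na) = 134.6 / 22.99 = 5.8547 mol.
Reaction (1): Na→NaCl ratio 2:2 ⇒ n(NaCl) = 5.8547 mol.
Reaction (2): NaCl→HCl ratio 2:2 ⇒ n(HCl) = 5.8547 mol.
Reaction (3): HCl→FeCl2 ratio 2:1 ⇒ n(FeCl2) = 2.9274 mol.
Mass of FeCl2 = 2.9274 × 126.75 = 371.04 g.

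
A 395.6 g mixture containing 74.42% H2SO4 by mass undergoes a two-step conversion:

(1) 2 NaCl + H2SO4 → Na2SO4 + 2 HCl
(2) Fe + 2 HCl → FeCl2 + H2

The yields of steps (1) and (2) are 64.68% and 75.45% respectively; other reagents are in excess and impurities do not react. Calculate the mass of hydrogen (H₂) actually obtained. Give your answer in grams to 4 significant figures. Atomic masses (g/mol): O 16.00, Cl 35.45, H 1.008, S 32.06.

Pure H2SO4 = 395.6 × 0.7442 = 294.41 g.
M(H2SO4) = 2(1.008) + 32.06 + 4(16.00) = 98.076 g/mol.
M(H2) = 2(1.008) = 2.016 g/mol.
n(H2SO4) = 294.41 / 98.076 = 3.0018 mol.
Step 1 (H2SO4:HCl = 1:2): theoretical n(HCl) = 6.0036 mol; at 64.68% yield, n(HCl) = 3.8831 mol.
Step 2 (HCl:H2 = 2:1): theoretical n(H2) = 1.9416 mol, so theoretical mass = 1.9416 × 2.016 = 3.9142 g.
At 75.45% yield, actual mass of H2 = 3.9142 × 0.7545 = 2.9533 g.

2.953 g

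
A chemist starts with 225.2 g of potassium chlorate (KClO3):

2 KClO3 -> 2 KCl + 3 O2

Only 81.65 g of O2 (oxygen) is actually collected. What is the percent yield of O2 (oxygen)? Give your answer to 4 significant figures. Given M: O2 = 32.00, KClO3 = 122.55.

92.57 %

n(KClO3) = 225.20 g / 122.55 g/mol = 1.8376 mol.
From the equation the KClO3:O2 mole ratio is 2:3, so n(O2) = 1.8376 × 3/2 = 2.7564 mol.
Mass of O2 = 2.7564 mol × 32.00 g/mol = 88.206 g.
This is the theoretical yield. Percent yield = 81.65 g / 88.206 g × 100% = 92.568%.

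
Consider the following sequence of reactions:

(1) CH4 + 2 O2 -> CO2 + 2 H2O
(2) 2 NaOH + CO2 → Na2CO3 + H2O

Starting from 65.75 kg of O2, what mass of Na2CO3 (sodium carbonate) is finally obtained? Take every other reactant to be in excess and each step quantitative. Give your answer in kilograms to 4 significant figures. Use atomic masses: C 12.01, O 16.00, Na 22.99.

M(O2) = 2(16.00) = 32.00 g/mol.
M(Na2CO3) = 2(22.99) + 12.01 + 3(16.00) = 105.99 g/mol.
65.75 kg = 65750 g.
n(O2) = 65750 / 32.00 = 2054.7 mol.
Step 1 gives a 2:1 ratio of O2 to CO2, so n(CO2) = 1027.3 mol.
In step 2 the CO2:Na2CO3 ratio is 1:1, so n(Na2CO3) = 1027.3 mol.
Mass of Na2CO3 = 1027.3 × 105.99 = 108890 g = 108.9 kg.

108.9 kg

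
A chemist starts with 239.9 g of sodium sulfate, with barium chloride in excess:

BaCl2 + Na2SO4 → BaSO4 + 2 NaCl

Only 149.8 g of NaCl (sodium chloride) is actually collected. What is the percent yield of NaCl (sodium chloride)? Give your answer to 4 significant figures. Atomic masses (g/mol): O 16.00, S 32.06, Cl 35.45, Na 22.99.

75.88 %

M(Na2SO4) = 2(22.99) + 32.06 + 4(16.00) = 142.04 g/mol.
M(NaCl) = 22.99 + 35.45 = 58.44 g/mol.
n(Na2SO4) = 239.90 g / 142.04 g/mol = 1.6890 mol.
From the equation the Na2SO4:NaCl mole ratio is 1:2, so n(NaCl) = 1.6890 × 2/1 = 3.3779 mol.
Mass of NaCl = 3.3779 mol × 58.44 g/mol = 197.41 g.
This is the theoretical yield. Percent yield = 149.8 g / 197.41 g × 100% = 75.884%.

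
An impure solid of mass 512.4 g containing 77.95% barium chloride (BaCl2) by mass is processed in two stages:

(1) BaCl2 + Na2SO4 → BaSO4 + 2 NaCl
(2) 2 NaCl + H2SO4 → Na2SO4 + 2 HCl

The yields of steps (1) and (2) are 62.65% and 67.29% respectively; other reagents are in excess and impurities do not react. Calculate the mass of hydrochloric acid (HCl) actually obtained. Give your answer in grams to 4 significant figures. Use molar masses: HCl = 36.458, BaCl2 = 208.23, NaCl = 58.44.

Pure BaCl2 = 512.4 × 0.7795 = 399.42 g.
n(BaCl2) = 399.42 / 208.23 = 1.9181 mol.
Step 1 (BaCl2:NaCl = 1:2): theoretical n(NaCl) = 3.8363 mol; at 62.65% yield, n(NaCl) = 2.4034 mol.
Step 2 (NaCl:HCl = 2:2): theoretical n(HCl) = 2.4034 mol, so theoretical mass = 2.4034 × 36.458 = 87.625 g.
At 67.29% yield, actual mass of HCl = 87.625 × 0.6729 = 58.963 g.

58.96 g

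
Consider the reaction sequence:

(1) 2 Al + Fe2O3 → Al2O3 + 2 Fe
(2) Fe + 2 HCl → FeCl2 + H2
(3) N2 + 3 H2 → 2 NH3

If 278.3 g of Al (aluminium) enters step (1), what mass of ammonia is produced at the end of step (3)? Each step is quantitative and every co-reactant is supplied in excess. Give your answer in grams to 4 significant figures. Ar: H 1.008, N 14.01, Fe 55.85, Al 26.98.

M(Al) = 26.98 g/mol.
M(NH3) = 14.01 + 3(1.008) = 17.034 g/mol.
n(Al) = 278.3 / 26.98 = 10.315 mol.
Reaction (1): Al→Fe ratio 2:2 ⇒ n(Fe) = 10.315 mol.
Reaction (2): Fe→H2 ratio 1:1 ⇒ n(H2) = 10.315 mol.
Reaction (3): H2→NH3 ratio 3:2 ⇒ n(NH3) = 6.8767 mol.
Mass of NH3 = 6.8767 × 17.034 = 117.14 g.

117.1 g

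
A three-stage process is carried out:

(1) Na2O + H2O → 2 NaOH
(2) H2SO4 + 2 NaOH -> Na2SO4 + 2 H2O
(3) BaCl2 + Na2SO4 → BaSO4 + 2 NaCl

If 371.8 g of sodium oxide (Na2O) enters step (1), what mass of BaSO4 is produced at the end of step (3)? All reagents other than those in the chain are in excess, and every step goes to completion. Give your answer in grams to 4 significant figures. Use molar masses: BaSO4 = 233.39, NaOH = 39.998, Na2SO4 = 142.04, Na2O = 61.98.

n(Na2O) = 371.8 / 61.98 = 5.9987 mol.
Reaction (1): Na2O→NaOH ratio 1:2 ⇒ n(NaOH) = 11.997 mol.
Reaction (2): NaOH→Na2SO4 ratio 2:1 ⇒ n(Na2SO4) = 5.9987 mol.
Reaction (3): Na2SO4→BaSO4 ratio 1:1 ⇒ n(BaSO4) = 5.9987 mol.
Mass of BaSO4 = 5.9987 × 233.39 = 1400.0 g.

1400 g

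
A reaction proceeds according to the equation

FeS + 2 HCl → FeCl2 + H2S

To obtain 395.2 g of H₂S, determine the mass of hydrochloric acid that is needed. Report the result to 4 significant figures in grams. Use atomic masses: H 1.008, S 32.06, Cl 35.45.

M(H2S) = 2(1.008) + 32.06 = 34.076 g/mol.
M(HCl) = 1.008 + 35.45 = 36.458 g/mol.
n(H2S) = 395.20 g / 34.076 g/mol = 11.598 mol.
From the equation the H2S:HCl mole ratio is 1:2, so n(HCl) = 11.598 × 2/1 = 23.195 mol.
Mass of HCl = 23.195 mol × 36.458 g/mol = 845.65 g.

845.7 g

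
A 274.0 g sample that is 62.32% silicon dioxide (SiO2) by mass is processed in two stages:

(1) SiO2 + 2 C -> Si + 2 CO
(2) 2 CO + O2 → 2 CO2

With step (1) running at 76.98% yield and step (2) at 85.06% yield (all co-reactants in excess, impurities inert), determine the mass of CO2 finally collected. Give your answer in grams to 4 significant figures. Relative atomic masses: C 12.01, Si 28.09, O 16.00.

Pure SiO2 = 274.0 × 0.6232 = 170.76 g.
M(SiO2) = 28.09 + 2(16.00) = 60.09 g/mol.
M(CO2) = 12.01 + 2(16.00) = 44.01 g/mol.
n(SiO2) = 170.76 / 60.09 = 2.8417 mol.
Step 1 (SiO2:CO = 1:2): theoretical n(CO) = 5.6834 mol; at 76.98% yield, n(CO) = 4.3751 mol.
Step 2 (CO:CO2 = 2:2): theoretical n(CO2) = 4.3751 mol, so theoretical mass = 4.3751 × 44.01 = 192.55 g.
At 85.06% yield, actual mass of CO2 = 192.55 × 0.8506 = 163.78 g.

163.8 g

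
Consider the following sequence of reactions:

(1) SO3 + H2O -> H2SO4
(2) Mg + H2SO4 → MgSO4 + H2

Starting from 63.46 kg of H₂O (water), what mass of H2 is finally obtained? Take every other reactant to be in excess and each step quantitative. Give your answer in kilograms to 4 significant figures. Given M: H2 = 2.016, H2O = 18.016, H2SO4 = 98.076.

63.46 kg = 63460 g.
n(H2O) = 63460 / 18.016 = 3522.4 mol.
Step 1 gives a 1:1 ratio of H2O to H2SO4, so n(H2SO4) = 3522.4 mol.
In step 2 the H2SO4:H2 ratio is 1:1, so n(H2) = 3522.4 mol.
Mass of H2 = 3522.4 × 2.016 = 7101.2 g = 7.101 kg.

7.101 kg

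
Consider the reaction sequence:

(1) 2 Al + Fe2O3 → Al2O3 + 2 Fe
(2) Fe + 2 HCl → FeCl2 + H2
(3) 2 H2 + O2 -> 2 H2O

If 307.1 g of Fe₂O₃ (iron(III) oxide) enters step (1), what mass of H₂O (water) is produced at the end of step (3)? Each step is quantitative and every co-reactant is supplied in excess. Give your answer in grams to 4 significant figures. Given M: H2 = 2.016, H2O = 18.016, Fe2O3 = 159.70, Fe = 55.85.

69.29 g

n(Fe2O3) = 307.1 / 159.70 = 1.9230 mol.
Reaction (1): Fe2O3→Fe ratio 1:2 ⇒ n(Fe) = 3.8460 mol.
Reaction (2): Fe→H2 ratio 1:1 ⇒ n(H2) = 3.8460 mol.
Reaction (3): H2→H2O ratio 2:2 ⇒ n(H2O) = 3.8460 mol.
Mass of H2O = 3.8460 × 18.016 = 69.289 g.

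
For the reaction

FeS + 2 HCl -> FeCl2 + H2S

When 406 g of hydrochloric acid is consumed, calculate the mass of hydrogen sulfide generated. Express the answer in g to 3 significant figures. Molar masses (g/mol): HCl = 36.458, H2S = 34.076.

190 g

n(HCl) = 406.0 g / 36.458 g/mol = 11.14 mol.
From the equation the HCl:H2S mole ratio is 2:1, so n(H2S) = 11.14 × 1/2 = 5.568 mol.
Mass of H2S = 5.568 mol × 34.076 g/mol = 189.7 g.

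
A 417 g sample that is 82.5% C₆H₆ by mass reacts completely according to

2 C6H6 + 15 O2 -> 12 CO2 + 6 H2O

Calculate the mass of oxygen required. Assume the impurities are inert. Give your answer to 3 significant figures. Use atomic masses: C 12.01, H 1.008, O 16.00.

1060 g

Mass of pure C6H6 = 417 g × 0.825 = 344.0 g.
M(C6H6) = 6(12.01) + 6(1.008) = 78.108 g/mol.
M(O2) = 2(16.00) = 32.00 g/mol.
n(C6H6) = 344.0 g / 78.108 g/mol = 4.404 mol.
From the equation the C6H6:O2 mole ratio is 2:15, so n(O2) = 4.404 × 15/2 = 33.03 mol.
Mass of O2 = 33.03 mol × 32.00 g/mol = 1057 g.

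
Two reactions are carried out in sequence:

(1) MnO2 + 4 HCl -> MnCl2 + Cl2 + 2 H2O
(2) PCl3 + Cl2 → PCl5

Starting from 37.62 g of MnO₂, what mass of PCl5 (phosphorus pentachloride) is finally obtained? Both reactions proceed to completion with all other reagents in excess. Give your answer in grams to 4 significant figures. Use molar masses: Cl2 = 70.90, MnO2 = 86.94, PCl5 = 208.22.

n(MnO2) = 37.620 / 86.94 = 0.43271 mol.
Step 1 gives a 1:1 ratio of MnO2 to Cl2, so n(Cl2) = 0.43271 mol.
In step 2 the Cl2:PCl5 ratio is 1:1, so n(PCl5) = 0.43271 mol.
Mass of PCl5 = 0.43271 × 208.22 = 90.099 g.

90.10 g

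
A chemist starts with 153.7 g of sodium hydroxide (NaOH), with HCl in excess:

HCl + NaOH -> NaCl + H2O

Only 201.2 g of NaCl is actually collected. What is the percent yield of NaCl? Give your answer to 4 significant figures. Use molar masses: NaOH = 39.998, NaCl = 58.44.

n(NaOH) = 153.70 g / 39.998 g/mol = 3.8427 mol.
From the equation the NaOH:NaCl mole ratio is 1:1, so n(NaCl) = 3.8427 × 1/1 = 3.8427 mol.
Mass of NaCl = 3.8427 mol × 58.44 g/mol = 224.57 g.
This is the theoretical yield. Percent yield = 201.2 g / 224.57 g × 100% = 89.595%.

89.59 %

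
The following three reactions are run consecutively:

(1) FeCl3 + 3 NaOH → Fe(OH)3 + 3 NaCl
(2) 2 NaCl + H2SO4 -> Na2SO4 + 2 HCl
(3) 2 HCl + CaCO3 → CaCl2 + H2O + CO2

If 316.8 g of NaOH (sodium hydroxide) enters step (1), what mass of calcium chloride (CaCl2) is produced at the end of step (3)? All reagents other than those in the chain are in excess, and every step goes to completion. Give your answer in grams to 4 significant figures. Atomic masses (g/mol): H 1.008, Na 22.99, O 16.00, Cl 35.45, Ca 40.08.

M(NaOH) = 22.99 + 16.00 + 1.008 = 39.998 g/mol.
M(CaCl2) = 40.08 + 2(35.45) = 110.98 g/mol.
n(NaOH) = 316.8 / 39.998 = 7.9204 mol.
Reaction (1): NaOH→NaCl ratio 3:3 ⇒ n(NaCl) = 7.9204 mol.
Reaction (2): NaCl→HCl ratio 2:2 ⇒ n(HCl) = 7.9204 mol.
Reaction (3): HCl→CaCl2 ratio 2:1 ⇒ n(CaCl2) = 3.9602 mol.
Mass of CaCl2 = 3.9602 × 110.98 = 439.50 g.

439.5 g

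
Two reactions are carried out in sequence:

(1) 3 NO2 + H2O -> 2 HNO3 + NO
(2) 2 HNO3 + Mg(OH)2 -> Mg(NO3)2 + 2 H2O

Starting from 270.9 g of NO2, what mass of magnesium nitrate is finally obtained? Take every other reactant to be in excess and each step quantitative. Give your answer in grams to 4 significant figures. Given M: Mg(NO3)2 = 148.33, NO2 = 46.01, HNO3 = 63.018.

n(NO2) = 270.90 / 46.01 = 5.8879 mol.
Step 1 gives a 3:2 ratio of NO2 to HNO3, so n(HNO3) = 3.9252 mol.
In step 2 the HNO3:Mg(NO3)2 ratio is 2:1, so n(Mg(NO3)2) = 1.9626 mol.
Mass of Mg(NO3)2 = 1.9626 × 148.33 = 291.11 g.

291.1 g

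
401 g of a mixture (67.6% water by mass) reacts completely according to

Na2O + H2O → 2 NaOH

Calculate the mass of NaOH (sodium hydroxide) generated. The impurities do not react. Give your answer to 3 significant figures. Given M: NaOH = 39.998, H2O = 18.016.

Mass of pure H2O = 401 g × 0.676 = 271.1 g.
n(H2O) = 271.1 g / 18.016 g/mol = 15.05 mol.
From the equation the H2O:NaOH mole ratio is 1:2, so n(NaOH) = 15.05 × 2/1 = 30.09 mol.
Mass of NaOH = 30.09 mol × 39.998 g/mol = 1204 g.

1200 g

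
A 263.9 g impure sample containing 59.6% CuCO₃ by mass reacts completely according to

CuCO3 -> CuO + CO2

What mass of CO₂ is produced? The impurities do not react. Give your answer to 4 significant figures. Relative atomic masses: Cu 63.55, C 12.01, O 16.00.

56.02 g

Mass of pure CuCO3 = 263.9 g × 0.596 = 157.28 g.
M(CuCO3) = 63.55 + 12.01 + 3(16.00) = 123.56 g/mol.
M(CO2) = 12.01 + 2(16.00) = 44.01 g/mol.
n(CuCO3) = 157.28 g / 123.56 g/mol = 1.2729 mol.
From the equation the CuCO3:CO2 mole ratio is 1:1, so n(CO2) = 1.2729 × 1/1 = 1.2729 mol.
Mass of CO2 = 1.2729 mol × 44.01 g/mol = 56.022 g.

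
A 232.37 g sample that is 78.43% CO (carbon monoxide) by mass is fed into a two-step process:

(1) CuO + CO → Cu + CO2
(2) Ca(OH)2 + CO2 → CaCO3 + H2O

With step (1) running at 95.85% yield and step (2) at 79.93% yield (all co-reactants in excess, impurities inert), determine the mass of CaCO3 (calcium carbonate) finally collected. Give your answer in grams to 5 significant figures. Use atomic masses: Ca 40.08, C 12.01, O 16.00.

Pure CO = 232.37 × 0.7843 = 182.248 g.
M(CO) = 12.01 + 16.00 = 28.01 g/mol.
M(CaCO3) = 40.08 + 12.01 + 3(16.00) = 100.09 g/mol.
n(CO) = 182.248 / 28.01 = 6.50653 mol.
Step 1 (CO:CO2 = 1:1): theoretical n(CO2) = 6.50653 mol; at 95.85% yield, n(CO2) = 6.23651 mol.
Step 2 (CO2:CaCO3 = 1:1): theoretical n(CaCO3) = 6.23651 mol, so theoretical mass = 6.23651 × 100.09 = 624.212 g.
At 79.93% yield, actual mass of CaCO3 = 624.212 × 0.7993 = 498.932 g.

498.93 g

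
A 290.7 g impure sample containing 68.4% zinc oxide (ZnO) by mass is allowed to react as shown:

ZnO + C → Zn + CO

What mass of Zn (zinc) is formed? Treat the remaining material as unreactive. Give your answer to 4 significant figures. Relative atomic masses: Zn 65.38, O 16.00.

159.7 g

Mass of pure ZnO = 290.7 g × 0.684 = 198.84 g.
M(ZnO) = 65.38 + 16.00 = 81.38 g/mol.
M(Zn) = 65.38 g/mol.
n(ZnO) = 198.84 g / 81.38 g/mol = 2.4433 mol.
From the equation the ZnO:Zn mole ratio is 1:1, so n(Zn) = 2.4433 × 1/1 = 2.4433 mol.
Mass of Zn = 2.4433 mol × 65.38 g/mol = 159.75 g.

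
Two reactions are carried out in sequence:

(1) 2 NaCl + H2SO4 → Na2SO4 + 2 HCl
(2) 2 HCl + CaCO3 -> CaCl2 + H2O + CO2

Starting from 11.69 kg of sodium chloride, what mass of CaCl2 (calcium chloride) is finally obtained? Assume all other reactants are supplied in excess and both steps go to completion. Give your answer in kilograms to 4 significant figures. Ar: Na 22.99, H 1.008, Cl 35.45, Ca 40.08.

M(NaCl) = 22.99 + 35.45 = 58.44 g/mol.
M(CaCl2) = 40.08 + 2(35.45) = 110.98 g/mol.
11.69 kg = 11690 g.
n(NaCl) = 11690 / 58.44 = 200.03 mol.
Step 1 gives a 2:2 ratio of NaCl to HCl, so n(HCl) = 200.03 mol.
In step 2 the HCl:CaCl2 ratio is 2:1, so n(CaCl2) = 100.02 mol.
Mass of CaCl2 = 100.02 × 110.98 = 11100 g = 11.10 kg.

11.10 kg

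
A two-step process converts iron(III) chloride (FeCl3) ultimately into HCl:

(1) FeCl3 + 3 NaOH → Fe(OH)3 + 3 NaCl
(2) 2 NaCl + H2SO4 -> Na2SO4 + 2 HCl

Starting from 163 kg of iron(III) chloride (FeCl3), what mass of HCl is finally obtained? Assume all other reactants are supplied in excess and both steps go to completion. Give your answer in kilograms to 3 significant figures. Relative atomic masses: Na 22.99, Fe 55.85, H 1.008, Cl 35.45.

110 kg

M(FeCl3) = 55.85 + 3(35.45) = 162.20 g/mol.
M(HCl) = 1.008 + 35.45 = 36.458 g/mol.
163 kg = 163000 g.
n(FeCl3) = 163000 / 162.20 = 1005 mol.
Step 1 gives a 1:3 ratio of FeCl3 to NaCl, so n(NaCl) = 3015 mol.
In step 2 the NaCl:HCl ratio is 2:2, so n(HCl) = 3015 mol.
Mass of HCl = 3015 × 36.458 = 109900 g = 110 kg.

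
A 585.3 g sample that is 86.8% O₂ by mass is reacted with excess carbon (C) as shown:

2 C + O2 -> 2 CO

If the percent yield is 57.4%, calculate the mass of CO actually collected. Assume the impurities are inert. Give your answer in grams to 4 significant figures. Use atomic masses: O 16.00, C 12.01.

Pure O2 available = 585.3 g × 0.868 = 508.04 g.
M(O2) = 2(16.00) = 32.00 g/mol.
M(CO) = 12.01 + 16.00 = 28.01 g/mol.
n(O2) = 508.04 g / 32.00 g/mol = 15.876 mol.
From the equation the O2:CO mole ratio is 1:2, so n(CO) = 15.876 × 2/1 = 31.753 mol.
Mass of CO = 31.753 mol × 28.01 g/mol = 889.39 g.
Actual mass collected = 889.39 g × 0.574 = 510.51 g.

510.5 g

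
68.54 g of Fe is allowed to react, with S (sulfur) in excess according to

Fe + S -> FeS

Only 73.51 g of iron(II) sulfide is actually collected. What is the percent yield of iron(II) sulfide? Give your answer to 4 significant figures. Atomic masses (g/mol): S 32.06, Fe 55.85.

68.14 %

M(Fe) = 55.85 g/mol.
M(FeS) = 55.85 + 32.06 = 87.91 g/mol.
n(Fe) = 68.540 g / 55.85 g/mol = 1.2272 mol.
From the equation the Fe:FeS mole ratio is 1:1, so n(FeS) = 1.2272 × 1/1 = 1.2272 mol.
Mass of FeS = 1.2272 mol × 87.91 g/mol = 107.88 g.
This is the theoretical yield. Percent yield = 73.51 g / 107.88 g × 100% = 68.138%.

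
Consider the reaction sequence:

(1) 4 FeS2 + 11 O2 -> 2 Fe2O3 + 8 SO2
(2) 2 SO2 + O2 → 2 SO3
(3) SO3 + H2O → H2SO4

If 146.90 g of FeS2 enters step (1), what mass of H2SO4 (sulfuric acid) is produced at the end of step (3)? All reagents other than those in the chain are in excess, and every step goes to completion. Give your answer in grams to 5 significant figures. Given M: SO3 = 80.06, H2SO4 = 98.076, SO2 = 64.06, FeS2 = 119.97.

n(FeS2) = 146.90 / 119.97 = 1.22447 mol.
Reaction (1): FeS2→SO2 ratio 4:8 ⇒ n(SO2) = 2.44895 mol.
Reaction (2): SO2→SO3 ratio 2:2 ⇒ n(SO3) = 2.44895 mol.
Reaction (3): SO3→H2SO4 ratio 1:1 ⇒ n(H2SO4) = 2.44895 mol.
Mass of H2SO4 = 2.44895 × 98.076 = 240.183 g.

240.18 g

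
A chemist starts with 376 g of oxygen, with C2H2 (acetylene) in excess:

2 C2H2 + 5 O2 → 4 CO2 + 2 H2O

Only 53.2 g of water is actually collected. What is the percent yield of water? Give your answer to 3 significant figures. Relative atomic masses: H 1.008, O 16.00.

M(O2) = 2(16.00) = 32.00 g/mol.
M(H2O) = 2(1.008) + 16.00 = 18.016 g/mol.
n(O2) = 376.0 g / 32.00 g/mol = 11.75 mol.
From the equation the O2:H2O mole ratio is 5:2, so n(H2O) = 11.75 × 2/5 = 4.700 mol.
Mass of H2O = 4.700 mol × 18.016 g/mol = 84.68 g.
This is the theoretical yield. Percent yield = 53.2 g / 84.68 g × 100% = 62.83%.

62.8 %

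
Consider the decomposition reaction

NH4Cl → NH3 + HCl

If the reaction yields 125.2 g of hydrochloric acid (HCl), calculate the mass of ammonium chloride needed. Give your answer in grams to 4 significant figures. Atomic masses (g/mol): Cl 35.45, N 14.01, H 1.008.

183.7 g

M(HCl) = 1.008 + 35.45 = 36.458 g/mol.
M(NH4Cl) = 14.01 + 4(1.008) + 35.45 = 53.492 g/mol.
n(HCl) = 125.20 g / 36.458 g/mol = 3.4341 mol.
From the equation the HCl:NH4Cl mole ratio is 1:1, so n(NH4Cl) = 3.4341 × 1/1 = 3.4341 mol.
Mass of NH4Cl = 3.4341 mol × 53.492 g/mol = 183.70 g.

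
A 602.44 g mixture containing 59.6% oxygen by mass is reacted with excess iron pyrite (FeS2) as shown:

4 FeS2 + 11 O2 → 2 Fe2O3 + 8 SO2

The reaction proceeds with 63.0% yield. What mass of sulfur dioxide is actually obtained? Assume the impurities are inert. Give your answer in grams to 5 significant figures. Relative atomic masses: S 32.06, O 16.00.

Pure O2 available = 602.44 g × 0.596 = 359.054 g.
M(O2) = 2(16.00) = 32.00 g/mol.
M(SO2) = 32.06 + 2(16.00) = 64.06 g/mol.
n(O2) = 359.054 g / 32.00 g/mol = 11.2204 mol.
From the equation the O2:SO2 mole ratio is 11:8, so n(SO2) = 11.2204 × 8/11 = 8.16032 mol.
Mass of SO2 = 8.16032 mol × 64.06 g/mol = 522.750 g.
Actual mass collected = 522.750 g × 0.630 = 329.333 g.

329.33 g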